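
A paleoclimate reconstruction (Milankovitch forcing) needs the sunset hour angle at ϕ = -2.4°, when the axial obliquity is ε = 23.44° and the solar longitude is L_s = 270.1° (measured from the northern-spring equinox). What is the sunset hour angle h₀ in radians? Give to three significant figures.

h₀ = 1.59 rad

Solar declination: sin δ = sin ε · sin L_s = sin 23.44° × sin 270.1° = -0.39779, so δ = -23.440°.
cos h₀ = −tan ϕ · tan δ = −tan(-2.4°) × tan(-23.440°) = -0.0182, so h₀ = 1.5890 rad = 91.04°.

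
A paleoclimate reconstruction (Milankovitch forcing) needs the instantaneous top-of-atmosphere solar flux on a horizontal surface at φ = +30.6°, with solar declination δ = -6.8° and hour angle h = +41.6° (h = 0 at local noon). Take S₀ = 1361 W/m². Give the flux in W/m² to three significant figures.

788 W/m²

cos θ_z = sin φ sin δ + cos φ cos δ cos h = -0.060273 + 0.639133 = 0.578860.
Flux = S₀ · cos θ_z = 1361 × 0.578860 = 787.8 W/m².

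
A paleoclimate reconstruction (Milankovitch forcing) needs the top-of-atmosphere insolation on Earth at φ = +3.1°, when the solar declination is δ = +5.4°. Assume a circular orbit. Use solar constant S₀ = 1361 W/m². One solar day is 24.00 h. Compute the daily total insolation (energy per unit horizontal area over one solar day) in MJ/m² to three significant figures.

37.5 MJ/m²

cos H₀ = −tan(+3.1°) tan(+5.400°) = -0.0051, H₀ = 1.5759 rad.
Bracket: H₀ sin φ sin δ + cos φ cos δ sin H₀ = 1.5759×0.05408×0.09411 + 0.99854×0.99556×0.99999 = 0.008020 + 0.994097 = 1.002117.
Q̄ = (S₀/π) × [bracket] = (1361/π) × 1.002117 = 434.14 W/m².
Daily total = Q̄ × 24.00 h × 3600 s/h = 434.14 × 24.00 × 3600 / 10⁶ = 37.51 MJ/m².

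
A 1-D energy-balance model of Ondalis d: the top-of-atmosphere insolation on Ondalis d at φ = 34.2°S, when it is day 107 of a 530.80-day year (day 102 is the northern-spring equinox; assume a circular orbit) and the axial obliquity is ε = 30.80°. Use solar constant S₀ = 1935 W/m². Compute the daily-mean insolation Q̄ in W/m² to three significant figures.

Solar longitude: λ_s = 360° × (107 − 102)/530.80 = 3.391°.
sin δ = sin 30.80° × sin 3.391° = 0.03029, so δ = +1.736°.
cos H₀ = −tan(-34.2°) tan(+1.736°) = 0.0206, H₀ = 1.5502 rad.
Bracket: H₀ sin φ sin δ + cos φ cos δ sin H₀ = 1.5502×-0.56208×0.03029 + 0.82708×0.99954×0.99979 = -0.026393 + 0.826526 = 0.800133.
Q̄ = (S₀/π) × [bracket] = (1935/π) × 0.800133 = 492.8 W/m².

Q̄ ≈ 493 W/m²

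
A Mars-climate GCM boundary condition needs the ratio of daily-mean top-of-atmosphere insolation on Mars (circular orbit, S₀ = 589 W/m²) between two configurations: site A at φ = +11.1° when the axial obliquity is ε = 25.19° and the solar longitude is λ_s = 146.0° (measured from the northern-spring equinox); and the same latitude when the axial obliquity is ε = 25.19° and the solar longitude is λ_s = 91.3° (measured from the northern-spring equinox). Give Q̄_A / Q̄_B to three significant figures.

Q̄_A / Q̄_B ≈ 1.01

— Configuration A (φ=+11.1°):
Solar declination: sin δ = sin ε · sin λ_s = sin 25.19° × sin 146.0° = 0.23800, so δ = +13.769°.
cos H₀ = −tan(+11.1°) tan(+13.769°) = -0.0481, H₀ = 1.6189 rad.
Bracket: H₀ sin φ sin δ + cos φ cos δ sin H₀ = 1.6189×0.19252×0.23800 + 0.98129×0.97126×0.99884 = 0.074178 + 0.951982 = 1.026160.
Q̄ = (S₀/π) × [bracket] = (589/π) × 1.026160 = 192.39 W/m².
— Configuration B (φ=+11.1°):
Solar declination: sin δ = sin ε · sin λ_s = sin 25.19° × sin 91.3° = 0.42551, so δ = +25.183°.
cos H₀ = −tan(+11.1°) tan(+25.183°) = -0.0923, H₀ = 1.6632 rad.
Bracket: H₀ sin φ sin δ + cos φ cos δ sin H₀ = 1.6632×0.19252×0.42551 + 0.98129×0.90495×0.99574 = 0.136248 + 0.884235 = 1.020483.
Q̄ = (S₀/π) × [bracket] = (589/π) × 1.020483 = 191.32 W/m².
Ratio Q̄_A / Q̄_B = 192.39 / 191.32 = 1.006.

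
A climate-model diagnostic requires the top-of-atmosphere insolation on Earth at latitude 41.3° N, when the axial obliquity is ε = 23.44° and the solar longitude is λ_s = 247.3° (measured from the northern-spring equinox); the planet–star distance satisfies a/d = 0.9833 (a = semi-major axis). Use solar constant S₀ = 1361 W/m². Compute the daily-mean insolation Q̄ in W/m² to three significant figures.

Solar declination: sin δ = sin ε · sin λ_s = sin 23.44° × sin 247.3° = -0.36698, so δ = -21.529°.
cos H₀ = −tan(+41.3°) tan(-21.529°) = 0.3466, H₀ = 1.2169 rad.
Bracket: H₀ sin φ sin δ + cos φ cos δ sin H₀ = 1.2169×0.66000×-0.36698 + 0.75126×0.93023×0.93802 = -0.294741 + 0.655530 = 0.360789.
Inverse-square distance factor (a/d)² = 0.9833² = 0.966879.
Q̄ = (S₀/π) × 0.966879 × [bracket] = (1361/π) × 0.966879 × 0.360789 = 151.1 W/m².

Q̄ ≈ 151 W/m²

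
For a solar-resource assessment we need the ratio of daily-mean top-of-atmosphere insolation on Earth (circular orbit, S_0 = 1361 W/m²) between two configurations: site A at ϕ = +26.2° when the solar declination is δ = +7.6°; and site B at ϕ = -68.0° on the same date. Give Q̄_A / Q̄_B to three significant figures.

— Configuration A (ϕ=+26.2°):
cos h₀ = −tan(+26.2°) tan(+7.600°) = -0.0657, h₀ = 1.6365 rad.
Bracket: h₀ sin ϕ sin δ + cos ϕ cos δ sin h₀ = 1.6365×0.44151×0.13226 + 0.89726×0.99122×0.99784 = 0.095562 + 0.887461 = 0.983023.
Q̄ = (S_0/π) × [bracket] = (1361/π) × 0.983023 = 425.86 W/m².
— Configuration B (ϕ=-68.0°):
cos h₀ = −tan(-68.0°) tan(+7.600°) = 0.3302, h₀ = 1.2342 rad.
Bracket: h₀ sin ϕ sin δ + cos ϕ cos δ sin h₀ = 1.2342×-0.92718×0.13226 + 0.37461×0.99122×0.94389 = -0.151348 + 0.350486 = 0.199138.
Q̄ = (S_0/π) × [bracket] = (1361/π) × 0.199138 = 86.271 W/m².
Ratio Q̄_A / Q̄_B = 425.86 / 86.271 = 4.936.

Q̄_A / Q̄_B ≈ 4.94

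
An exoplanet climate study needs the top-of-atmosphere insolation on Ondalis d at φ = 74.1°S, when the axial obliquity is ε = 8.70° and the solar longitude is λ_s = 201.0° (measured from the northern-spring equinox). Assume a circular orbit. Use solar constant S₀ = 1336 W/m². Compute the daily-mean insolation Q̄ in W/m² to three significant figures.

Q̄ ≈ 153 W/m²

Solar declination: sin δ = sin ε · sin λ_s = sin 8.70° × sin 201.0° = -0.05421, so δ = -3.107°.
cos H₀ = −tan(-74.1°) tan(-3.107°) = -0.1906, H₀ = 1.7625 rad.
Bracket: H₀ sin φ sin δ + cos φ cos δ sin H₀ = 1.7625×-0.96174×-0.05421 + 0.27396×0.99853×0.98167 = 0.091890 + 0.268543 = 0.360433.
Q̄ = (S₀/π) × [bracket] = (1336/π) × 0.360433 = 153.3 W/m².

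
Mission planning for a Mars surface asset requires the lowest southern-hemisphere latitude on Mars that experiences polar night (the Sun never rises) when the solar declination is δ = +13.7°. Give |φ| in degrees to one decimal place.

|φ| = 76.3°

Polar night requires cos H₀ = −tan φ tan δ ≥ 1, i.e. tan φ tan δ ≤ −1.
The boundary is |tan φ| · |tan δ| = 1, so |φ| = 90° − |δ| = 90° − 13.7° = 76.3° in the southern hemisphere.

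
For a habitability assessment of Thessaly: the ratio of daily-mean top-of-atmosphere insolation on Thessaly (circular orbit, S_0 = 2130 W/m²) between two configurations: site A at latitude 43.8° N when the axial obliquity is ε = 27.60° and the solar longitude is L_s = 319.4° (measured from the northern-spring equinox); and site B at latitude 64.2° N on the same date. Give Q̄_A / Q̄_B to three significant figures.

— Configuration A (ϕ=+43.8°):
Solar declination: sin δ = sin ε · sin L_s = sin 27.60° × sin 319.4° = -0.30150, so δ = -17.548°.
cos h₀ = −tan(+43.8°) tan(-17.548°) = 0.3032, h₀ = 1.2627 rad.
Bracket: h₀ sin ϕ sin δ + cos ϕ cos δ sin h₀ = 1.2627×0.69214×-0.30150 + 0.72176×0.95347×0.95291 = -0.263501 + 0.655770 = 0.392269.
Q̄ = (S_0/π) × [bracket] = (2130/π) × 0.392269 = 265.96 W/m².
— Configuration B (ϕ=+64.2°):
cos h₀ = −tan(+64.2°) tan(-17.548°) = 0.6541, h₀ = 0.8578 rad.
Bracket: h₀ sin ϕ sin δ + cos ϕ cos δ sin h₀ = 0.8578×0.90032×-0.30150 + 0.43523×0.95347×0.75639 = -0.232847 + 0.313886 = 0.081039.
Q̄ = (S_0/π) × [bracket] = (2130/π) × 0.081039 = 54.944 W/m².
Ratio Q̄_A / Q̄_B = 265.96 / 54.944 = 4.841.

Q̄_A / Q̄_B ≈ 4.84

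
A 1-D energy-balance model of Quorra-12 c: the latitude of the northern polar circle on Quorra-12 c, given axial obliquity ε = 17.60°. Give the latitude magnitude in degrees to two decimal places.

72.40°

The polar circle is the lowest latitude that experiences at least one full rotation of continuous daylight at the northern-summer solstice; it lies at |ϕ| = 90° − ε = 90° − 17.60° = 72.40°.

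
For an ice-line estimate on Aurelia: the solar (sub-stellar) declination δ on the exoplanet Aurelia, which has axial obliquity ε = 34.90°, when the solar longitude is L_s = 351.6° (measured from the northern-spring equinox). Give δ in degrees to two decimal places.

sin δ = sin ε · sin L_s = sin 34.90° × sin 351.6° = -0.083581.
δ = arcsin(-0.083581) = -4.79°.

δ = -4.79°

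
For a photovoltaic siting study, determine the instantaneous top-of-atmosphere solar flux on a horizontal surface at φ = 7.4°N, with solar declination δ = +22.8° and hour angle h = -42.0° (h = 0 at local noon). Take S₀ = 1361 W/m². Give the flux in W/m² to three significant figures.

993 W/m²

cos θ_z = sin φ sin δ + cos φ cos δ cos h = 0.049910 + 0.679372 = 0.729282.
Flux = S₀ · cos θ_z = 1361 × 0.729282 = 992.6 W/m².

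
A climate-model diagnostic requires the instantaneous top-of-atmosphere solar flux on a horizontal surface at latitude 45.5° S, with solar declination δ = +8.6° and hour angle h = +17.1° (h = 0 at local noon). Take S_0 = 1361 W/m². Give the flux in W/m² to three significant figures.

cos θ_z = sin ϕ sin δ + cos ϕ cos δ cos h = -0.106656 + 0.662392 = 0.555736.
Flux = S_0 · cos θ_z = 1361 × 0.555736 = 756.4 W/m².

756 W/m²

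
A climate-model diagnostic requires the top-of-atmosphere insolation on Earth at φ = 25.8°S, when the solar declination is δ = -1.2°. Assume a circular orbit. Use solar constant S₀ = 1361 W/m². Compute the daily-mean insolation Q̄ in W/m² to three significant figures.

cos H₀ = −tan(-25.8°) tan(-1.200°) = -0.0101, H₀ = 1.5809 rad.
Bracket: H₀ sin φ sin δ + cos φ cos δ sin H₀ = 1.5809×-0.43523×-0.02094 + 0.90032×0.99978×0.99995 = 0.014408 + 0.900077 = 0.914485.
Q̄ = (S₀/π) × [bracket] = (1361/π) × 0.914485 = 396.2 W/m².

Q̄ ≈ 396 W/m²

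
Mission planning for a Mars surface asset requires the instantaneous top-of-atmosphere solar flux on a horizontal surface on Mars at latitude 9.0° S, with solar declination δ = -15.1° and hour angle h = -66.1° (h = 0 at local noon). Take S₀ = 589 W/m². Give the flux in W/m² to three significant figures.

cos θ_z = sin φ sin δ + cos φ cos δ cos h = 0.040752 + 0.386337 = 0.427089.
Flux = S₀ · cos θ_z = 589 × 0.427089 = 251.6 W/m².

252 W/m²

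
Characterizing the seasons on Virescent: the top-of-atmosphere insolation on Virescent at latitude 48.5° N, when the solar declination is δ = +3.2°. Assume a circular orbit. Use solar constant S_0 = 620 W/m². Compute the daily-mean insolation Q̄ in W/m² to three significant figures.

Q̄ ≈ 144 W/m²

cos h₀ = −tan(+48.5°) tan(+3.200°) = -0.0632, h₀ = 1.6340 rad.
Bracket: h₀ sin ϕ sin δ + cos ϕ cos δ sin h₀ = 1.6340×0.74896×0.05582 + 0.66262×0.99844×0.99800 = 0.068313 + 0.660263 = 0.728576.
Q̄ = (S_0/π) × [bracket] = (620/π) × 0.728576 = 143.8 W/m².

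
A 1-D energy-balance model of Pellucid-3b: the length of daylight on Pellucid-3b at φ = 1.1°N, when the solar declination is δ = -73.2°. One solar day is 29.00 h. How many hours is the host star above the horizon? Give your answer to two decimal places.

13.91 h

cos H₀ = −tan φ · tan δ = −tan(+1.1°) × tan(-73.200°) = 0.0636, so H₀ = 1.5072 rad = 86.35°.
Daylight = 2H₀/(2π) × 29.00 h = (1.5072/π) × 29.00 = 13.91 h.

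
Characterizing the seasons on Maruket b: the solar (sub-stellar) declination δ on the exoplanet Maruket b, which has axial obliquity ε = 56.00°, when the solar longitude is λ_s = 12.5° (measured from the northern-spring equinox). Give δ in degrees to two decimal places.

sin δ = sin ε · sin λ_s = sin 56.00° × sin 12.5° = 0.179437.
δ = arcsin(0.179437) = +10.34°.

δ = +10.34°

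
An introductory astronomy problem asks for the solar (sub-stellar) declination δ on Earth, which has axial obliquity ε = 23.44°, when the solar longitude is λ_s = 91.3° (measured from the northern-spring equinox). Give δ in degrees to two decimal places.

δ = +23.43°

sin δ = sin ε · sin λ_s = sin 23.44° × sin 91.3° = 0.397686.
δ = arcsin(0.397686) = +23.43°.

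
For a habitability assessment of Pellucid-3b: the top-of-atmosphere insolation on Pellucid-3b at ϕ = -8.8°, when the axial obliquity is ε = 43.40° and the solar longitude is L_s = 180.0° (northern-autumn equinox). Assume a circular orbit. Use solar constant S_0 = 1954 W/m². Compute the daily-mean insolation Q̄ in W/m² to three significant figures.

Q̄ ≈ 615 W/m²

Solar declination: sin δ = sin ε · sin L_s = sin 43.40° × sin 180.0° = 0.00000, so δ = +0.000°.
cos h₀ = −tan(-8.8°) tan(+0.000°) = 0.0000, h₀ = 1.5708 rad.
Bracket: h₀ sin ϕ sin δ + cos ϕ cos δ sin h₀ = 1.5708×-0.15299×0.00000 + 0.98823×1.00000×1.00000 = -0.000000 + 0.988230 = 0.988230.
Q̄ = (S_0/π) × [bracket] = (1954/π) × 0.988230 = 614.7 W/m².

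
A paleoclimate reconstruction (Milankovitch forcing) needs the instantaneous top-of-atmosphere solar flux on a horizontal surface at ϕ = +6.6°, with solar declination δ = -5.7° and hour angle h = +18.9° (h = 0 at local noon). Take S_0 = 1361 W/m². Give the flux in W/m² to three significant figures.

cos θ_z = sin ϕ sin δ + cos ϕ cos δ cos h = -0.011416 + 0.935169 = 0.923753.
Flux = S_0 · cos θ_z = 1361 × 0.923753 = 1257 W/m².

1.26e+03 W/m²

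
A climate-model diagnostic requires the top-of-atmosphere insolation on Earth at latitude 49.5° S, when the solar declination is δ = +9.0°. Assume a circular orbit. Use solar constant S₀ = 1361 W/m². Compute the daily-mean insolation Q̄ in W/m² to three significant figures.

cos H₀ = −tan(-49.5°) tan(+9.000°) = 0.1854, H₀ = 1.3843 rad.
Bracket: H₀ sin φ sin δ + cos φ cos δ sin H₀ = 1.3843×-0.76041×0.15643 + 0.64945×0.98769×0.98265 = -0.164664 + 0.630326 = 0.465662.
Q̄ = (S₀/π) × [bracket] = (1361/π) × 0.465662 = 201.7 W/m².

Q̄ ≈ 202 W/m²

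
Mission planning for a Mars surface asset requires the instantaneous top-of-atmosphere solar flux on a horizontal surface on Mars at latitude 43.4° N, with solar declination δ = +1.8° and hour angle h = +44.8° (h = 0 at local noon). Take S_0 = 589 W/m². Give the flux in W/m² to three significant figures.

cos θ_z = sin ϕ sin δ + cos ϕ cos δ cos h = 0.021582 + 0.515302 = 0.536884.
Flux = S_0 · cos θ_z = 589 × 0.536884 = 316.2 W/m².

316 W/m²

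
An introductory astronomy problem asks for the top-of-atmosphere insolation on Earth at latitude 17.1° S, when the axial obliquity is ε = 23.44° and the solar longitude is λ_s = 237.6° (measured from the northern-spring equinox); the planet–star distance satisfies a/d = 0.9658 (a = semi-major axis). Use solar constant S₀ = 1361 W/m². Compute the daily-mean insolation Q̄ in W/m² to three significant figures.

Q̄ ≈ 429 W/m²

Solar declination: sin δ = sin ε · sin λ_s = sin 23.44° × sin 237.6° = -0.33586, so δ = -19.625°.
cos H₀ = −tan(-17.1°) tan(-19.625°) = -0.1097, H₀ = 1.6807 rad.
Bracket: H₀ sin φ sin δ + cos φ cos δ sin H₀ = 1.6807×-0.29404×-0.33586 + 0.95579×0.94191×0.99397 = 0.165980 + 0.894840 = 1.060820.
Inverse-square distance factor (a/d)² = 0.9658² = 0.932770.
Q̄ = (S₀/π) × 0.932770 × [bracket] = (1361/π) × 0.932770 × 1.060820 = 428.7 W/m².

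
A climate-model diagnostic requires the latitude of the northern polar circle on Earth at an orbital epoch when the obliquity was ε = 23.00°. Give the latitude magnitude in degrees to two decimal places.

67.00°

The polar circle is the lowest latitude that experiences at least one full rotation of continuous daylight at the northern-summer solstice; it lies at |φ| = 90° − ε = 90° − 23.00° = 67.00°.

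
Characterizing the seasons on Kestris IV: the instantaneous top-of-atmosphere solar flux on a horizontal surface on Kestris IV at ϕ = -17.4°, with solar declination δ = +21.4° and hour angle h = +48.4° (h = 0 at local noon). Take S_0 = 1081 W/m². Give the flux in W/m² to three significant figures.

520 W/m²

cos θ_z = sin ϕ sin δ + cos ϕ cos δ cos h = -0.109113 + 0.589866 = 0.480753.
Flux = S_0 · cos θ_z = 1081 × 0.480753 = 519.7 W/m².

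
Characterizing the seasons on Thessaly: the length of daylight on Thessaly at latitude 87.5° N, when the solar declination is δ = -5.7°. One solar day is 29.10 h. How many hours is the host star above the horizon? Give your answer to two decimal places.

0.00 h

cos H₀ = −tan φ · tan δ = 2.2861 ≥ 1, so the host star never rises (polar night) and H₀ = 0.
Daylight = 2H₀/(2π) × 29.10 h = (0.0000/π) × 29.10 = 0.00 h.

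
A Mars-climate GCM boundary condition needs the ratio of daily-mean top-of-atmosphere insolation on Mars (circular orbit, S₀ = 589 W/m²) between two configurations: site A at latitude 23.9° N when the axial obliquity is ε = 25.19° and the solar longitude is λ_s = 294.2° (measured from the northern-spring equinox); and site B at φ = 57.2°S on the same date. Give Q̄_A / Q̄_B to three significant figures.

— Configuration A (φ=+23.9°):
Solar declination: sin δ = sin ε · sin λ_s = sin 25.19° × sin 294.2° = -0.38822, so δ = -22.844°.
cos H₀ = −tan(+23.9°) tan(-22.844°) = 0.1867, H₀ = 1.3830 rad.
Bracket: H₀ sin φ sin δ + cos φ cos δ sin H₀ = 1.3830×0.40514×-0.38822 + 0.91425×0.92157×0.98242 = -0.217523 + 0.827733 = 0.610210.
Q̄ = (S₀/π) × [bracket] = (589/π) × 0.610210 = 114.40 W/m².
— Configuration B (φ=-57.2°):
cos H₀ = −tan(-57.2°) tan(-22.844°) = -0.6537, H₀ = 2.2832 rad.
Bracket: H₀ sin φ sin δ + cos φ cos δ sin H₀ = 2.2832×-0.84057×-0.38822 + 0.54171×0.92157×0.75678 = 0.745068 + 0.377803 = 1.122871.
Q̄ = (S₀/π) × [bracket] = (589/π) × 1.122871 = 210.52 W/m².
Ratio Q̄_A / Q̄_B = 114.40 / 210.52 = 0.5434.

Q̄_A / Q̄_B ≈ 0.543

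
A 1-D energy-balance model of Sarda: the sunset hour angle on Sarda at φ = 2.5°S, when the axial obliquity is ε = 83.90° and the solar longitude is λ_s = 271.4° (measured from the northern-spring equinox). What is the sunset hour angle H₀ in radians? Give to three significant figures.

H₀ = 1.98 rad

Solar declination: sin δ = sin ε · sin λ_s = sin 83.90° × sin 271.4° = -0.99404, so δ = -83.742°.
cos H₀ = −tan φ · tan δ = −tan(-2.5°) × tan(-83.742°) = -0.3982, so H₀ = 1.9803 rad = 113.46°.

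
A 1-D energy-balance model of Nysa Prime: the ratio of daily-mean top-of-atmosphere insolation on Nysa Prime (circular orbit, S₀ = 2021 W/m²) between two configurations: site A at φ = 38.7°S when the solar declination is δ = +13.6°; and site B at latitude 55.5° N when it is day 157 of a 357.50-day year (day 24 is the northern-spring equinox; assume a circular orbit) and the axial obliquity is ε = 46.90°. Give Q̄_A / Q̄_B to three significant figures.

Q̄_A / Q̄_B ≈ 0.394

— Configuration A (φ=-38.7°):
cos H₀ = −tan(-38.7°) tan(+13.600°) = 0.1938, H₀ = 1.3757 rad.
Bracket: H₀ sin φ sin δ + cos φ cos δ sin H₀ = 1.3757×-0.62524×0.23514 + 0.78043×0.97196×0.98104 = -0.202254 + 0.744165 = 0.541911.
Q̄ = (S₀/π) × [bracket] = (2021/π) × 0.541911 = 348.61 W/m².
— Configuration B (φ=+55.5°):
Solar longitude: λ_s = 360° × (157 − 24)/357.50 = 133.930°.
sin δ = sin 46.90° × sin 133.930° = 0.52585, so δ = +31.726°.
cos H₀ = −tan(+55.5°) tan(+31.726°) = -0.8995, H₀ = 2.6895 rad.
Bracket: H₀ sin φ sin δ + cos φ cos δ sin H₀ = 2.6895×0.82413×0.52585 + 0.56641×0.85058×0.43685 = 1.165545 + 0.210464 = 1.376009.
Q̄ = (S₀/π) × [bracket] = (2021/π) × 1.376009 = 885.19 W/m².
Ratio Q̄_A / Q̄_B = 348.61 / 885.19 = 0.3938.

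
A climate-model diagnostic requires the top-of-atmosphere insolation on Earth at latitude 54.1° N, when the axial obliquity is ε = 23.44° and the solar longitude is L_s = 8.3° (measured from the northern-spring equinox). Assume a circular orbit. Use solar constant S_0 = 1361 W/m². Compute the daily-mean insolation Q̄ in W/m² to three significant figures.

Q̄ ≈ 286 W/m²

Solar declination: sin δ = sin ε · sin L_s = sin 23.44° × sin 8.3° = 0.05742, so δ = +3.292°.
cos h₀ = −tan(+54.1°) tan(+3.292°) = -0.0795, h₀ = 1.6503 rad.
Bracket: h₀ sin ϕ sin δ + cos ϕ cos δ sin h₀ = 1.6503×0.81004×0.05742 + 0.58637×0.99835×0.99684 = 0.076760 + 0.583553 = 0.660313.
Q̄ = (S_0/π) × [bracket] = (1361/π) × 0.660313 = 286.1 W/m².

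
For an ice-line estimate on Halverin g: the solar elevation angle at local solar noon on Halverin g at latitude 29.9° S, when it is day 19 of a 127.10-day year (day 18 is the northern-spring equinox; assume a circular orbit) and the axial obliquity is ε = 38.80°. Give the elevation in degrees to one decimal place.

Solar longitude: λ_s = 360° × (19 − 18)/127.10 = 2.832°.
sin δ = sin 38.80° × sin 2.832° = 0.03096, so δ = +1.774°.
At local noon the hour angle is zero, so the zenith angle equals |φ − δ| = |-29.9° − (+1.774°)| = 31.674°.
Elevation = 90° − 31.674° = 58.3°.

58.3°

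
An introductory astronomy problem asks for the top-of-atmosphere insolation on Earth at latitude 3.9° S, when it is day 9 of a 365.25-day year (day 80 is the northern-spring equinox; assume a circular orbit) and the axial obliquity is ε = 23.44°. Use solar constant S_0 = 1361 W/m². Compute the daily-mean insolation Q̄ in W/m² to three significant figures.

Q̄ ≈ 418 W/m²

Solar longitude: L_s = 360° × (9 − 80)/365.25 = -69.979°, i.e. -69.979° + 360° = 290.021°.
sin δ = sin 23.44° × sin 290.021° = -0.37375, so δ = -21.947°.
cos h₀ = −tan(-3.9°) tan(-21.947°) = -0.0275, h₀ = 1.5983 rad.
Bracket: h₀ sin ϕ sin δ + cos ϕ cos δ sin h₀ = 1.5983×-0.06802×-0.37375 + 0.99768×0.92753×0.99962 = 0.040633 + 0.925026 = 0.965659.
Q̄ = (S_0/π) × [bracket] = (1361/π) × 0.965659 = 418.3 W/m².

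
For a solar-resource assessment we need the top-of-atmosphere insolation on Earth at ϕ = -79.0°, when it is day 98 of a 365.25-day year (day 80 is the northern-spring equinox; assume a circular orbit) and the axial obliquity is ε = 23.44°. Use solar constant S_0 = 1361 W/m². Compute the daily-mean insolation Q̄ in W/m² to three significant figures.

Q̄ ≈ 17.9 W/m²

Solar longitude: L_s = 360° × (98 − 80)/365.25 = 17.741°.
sin δ = sin 23.44° × sin 17.741° = 0.12121, so δ = +6.962°.
cos h₀ = −tan(-79.0°) tan(+6.962°) = 0.6282, h₀ = 0.8915 rad.
Bracket: h₀ sin ϕ sin δ + cos ϕ cos δ sin h₀ = 0.8915×-0.98163×0.12121 + 0.19081×0.99263×0.77803 = -0.106074 + 0.147362 = 0.041288.
Q̄ = (S_0/π) × [bracket] = (1361/π) × 0.041288 = 17.89 W/m².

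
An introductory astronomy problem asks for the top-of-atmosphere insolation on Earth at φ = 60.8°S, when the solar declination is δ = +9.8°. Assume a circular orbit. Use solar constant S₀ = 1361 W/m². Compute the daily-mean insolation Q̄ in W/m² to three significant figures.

Q̄ ≈ 117 W/m²

cos H₀ = −tan(-60.8°) tan(+9.800°) = 0.3091, H₀ = 1.2566 rad.
Bracket: H₀ sin φ sin δ + cos φ cos δ sin H₀ = 1.2566×-0.87292×0.17021 + 0.48786×0.98541×0.95104 = -0.186705 + 0.457205 = 0.270500.
Q̄ = (S₀/π) × [bracket] = (1361/π) × 0.270500 = 117.2 W/m².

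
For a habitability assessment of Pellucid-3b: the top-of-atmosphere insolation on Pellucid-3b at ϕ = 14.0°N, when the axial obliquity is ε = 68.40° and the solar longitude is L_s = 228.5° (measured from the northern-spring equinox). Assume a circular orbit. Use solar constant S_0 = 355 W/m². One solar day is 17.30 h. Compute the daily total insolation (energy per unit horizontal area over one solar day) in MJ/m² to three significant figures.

Solar declination: sin δ = sin ε · sin L_s = sin 68.40° × sin 228.5° = -0.69636, so δ = -44.136°.
cos h₀ = −tan(+14.0°) tan(-44.136°) = 0.2419, h₀ = 1.3265 rad.
Bracket: h₀ sin ϕ sin δ + cos ϕ cos δ sin h₀ = 1.3265×0.24192×-0.69636 + 0.97030×0.71769×0.97030 = -0.223467 + 0.675692 = 0.452225.
Q̄ = (S_0/π) × [bracket] = (355/π) × 0.452225 = 51.101 W/m².
Daily total = Q̄ × 17.30 h × 3600 s/h = 51.101 × 17.30 × 3600 / 10⁶ = 3.183 MJ/m².

3.18 MJ/m²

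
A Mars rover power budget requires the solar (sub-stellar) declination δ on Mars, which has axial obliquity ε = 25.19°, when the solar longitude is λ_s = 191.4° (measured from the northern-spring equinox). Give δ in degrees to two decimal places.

δ = -4.83°

sin δ = sin ε · sin λ_s = sin 25.19° × sin 191.4° = -0.084127.
δ = arcsin(-0.084127) = -4.83°.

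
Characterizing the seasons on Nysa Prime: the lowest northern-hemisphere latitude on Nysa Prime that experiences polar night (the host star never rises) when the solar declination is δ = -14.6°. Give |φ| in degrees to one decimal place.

Polar night requires cos H₀ = −tan φ tan δ ≥ 1, i.e. tan φ tan δ ≤ −1.
The boundary is |tan φ| · |tan δ| = 1, so |φ| = 90° − |δ| = 90° − 14.6° = 75.4° in the northern hemisphere.

|φ| = 75.4°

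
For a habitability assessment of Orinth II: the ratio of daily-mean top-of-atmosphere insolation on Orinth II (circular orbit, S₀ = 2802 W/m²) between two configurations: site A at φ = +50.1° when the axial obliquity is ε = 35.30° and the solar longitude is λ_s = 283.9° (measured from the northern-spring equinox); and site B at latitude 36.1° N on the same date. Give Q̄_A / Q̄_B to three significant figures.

Q̄_A / Q̄_B ≈ 0.179

— Configuration A (φ=+50.1°):
Solar declination: sin δ = sin ε · sin λ_s = sin 35.30° × sin 283.9° = -0.56094, so δ = -34.121°.
cos H₀ = −tan(+50.1°) tan(-34.121°) = 0.8104, H₀ = 0.6260 rad.
Bracket: H₀ sin φ sin δ + cos φ cos δ sin H₀ = 0.6260×0.76717×-0.56094 + 0.64145×0.82786×0.58592 = -0.269391 + 0.311142 = 0.041751.
Q̄ = (S₀/π) × [bracket] = (2802/π) × 0.041751 = 37.238 W/m².
— Configuration B (φ=+36.1°):
cos H₀ = −tan(+36.1°) tan(-34.121°) = 0.4941, H₀ = 1.0540 rad.
Bracket: H₀ sin φ sin δ + cos φ cos δ sin H₀ = 1.0540×0.58920×-0.56094 + 0.80799×0.82786×0.86941 = -0.348353 + 0.581551 = 0.233198.
Q̄ = (S₀/π) × [bracket] = (2802/π) × 0.233198 = 207.99 W/m².
Ratio Q̄_A / Q̄_B = 37.238 / 207.99 = 0.1790.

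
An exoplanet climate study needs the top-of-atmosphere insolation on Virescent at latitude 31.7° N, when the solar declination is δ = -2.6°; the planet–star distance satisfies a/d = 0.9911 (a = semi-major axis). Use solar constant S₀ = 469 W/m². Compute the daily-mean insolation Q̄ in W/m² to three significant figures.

Q̄ ≈ 119 W/m²

cos H₀ = −tan(+31.7°) tan(-2.600°) = 0.0280, H₀ = 1.5427 rad.
Bracket: H₀ sin φ sin δ + cos φ cos δ sin H₀ = 1.5427×0.52547×-0.04536 + 0.85081×0.99897×0.99961 = -0.036771 + 0.849602 = 0.812831.
Inverse-square distance factor (a/d)² = 0.9911² = 0.982279.
Q̄ = (S₀/π) × 0.982279 × [bracket] = (469/π) × 0.982279 × 0.812831 = 119.2 W/m².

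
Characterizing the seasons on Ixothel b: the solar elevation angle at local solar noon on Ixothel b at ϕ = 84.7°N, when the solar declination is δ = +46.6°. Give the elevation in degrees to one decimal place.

51.9°

At local noon the hour angle is zero, so the zenith angle equals |ϕ − δ| = |+84.7° − (+46.600°)| = 38.100°.
Elevation = 90° − 38.100° = 51.9°.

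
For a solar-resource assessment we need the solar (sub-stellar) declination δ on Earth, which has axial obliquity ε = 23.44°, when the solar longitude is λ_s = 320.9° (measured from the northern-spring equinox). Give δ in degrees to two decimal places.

sin δ = sin ε · sin λ_s = sin 23.44° × sin 320.9° = -0.250876.
δ = arcsin(-0.250876) = -14.53°.

δ = -14.53°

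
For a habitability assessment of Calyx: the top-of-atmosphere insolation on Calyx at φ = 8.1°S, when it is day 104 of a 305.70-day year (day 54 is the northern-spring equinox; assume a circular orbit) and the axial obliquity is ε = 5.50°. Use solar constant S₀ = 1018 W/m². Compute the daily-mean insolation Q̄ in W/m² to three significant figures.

Q̄ ≈ 314 W/m²

Solar longitude: λ_s = 360° × (104 − 54)/305.70 = 58.881°.
sin δ = sin 5.50° × sin 58.881° = 0.08205, so δ = +4.707°.
cos H₀ = −tan(-8.1°) tan(+4.707°) = 0.0117, H₀ = 1.5591 rad.
Bracket: H₀ sin φ sin δ + cos φ cos δ sin H₀ = 1.5591×-0.14090×0.08205 + 0.99002×0.99663×0.99993 = -0.018025 + 0.986615 = 0.968590.
Q̄ = (S₀/π) × [bracket] = (1018/π) × 0.968590 = 313.9 W/m².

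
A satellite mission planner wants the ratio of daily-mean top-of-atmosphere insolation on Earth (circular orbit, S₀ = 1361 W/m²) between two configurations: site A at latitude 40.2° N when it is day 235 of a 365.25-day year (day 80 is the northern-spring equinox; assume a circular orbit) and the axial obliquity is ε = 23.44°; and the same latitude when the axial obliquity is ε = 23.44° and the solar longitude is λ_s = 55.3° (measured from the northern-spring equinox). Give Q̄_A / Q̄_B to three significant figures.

Q̄_A / Q̄_B ≈ 0.871

— Configuration A (φ=+40.2°):
Solar longitude: λ_s = 360° × (235 − 80)/365.25 = 152.772°.
sin δ = sin 23.44° × sin 152.772° = 0.18200, so δ = +10.486°.
cos H₀ = −tan(+40.2°) tan(+10.486°) = -0.1564, H₀ = 1.7279 rad.
Bracket: H₀ sin φ sin δ + cos φ cos δ sin H₀ = 1.7279×0.64546×0.18200 + 0.76380×0.98330×0.98769 = 0.202983 + 0.741799 = 0.944782.
Q̄ = (S₀/π) × [bracket] = (1361/π) × 0.944782 = 409.30 W/m².
— Configuration B (φ=+40.2°):
Solar declination: sin δ = sin ε · sin λ_s = sin 23.44° × sin 55.3° = 0.32704, so δ = +19.089°.
cos H₀ = −tan(+40.2°) tan(+19.089°) = -0.2925, H₀ = 1.8676 rad.
Bracket: H₀ sin φ sin δ + cos φ cos δ sin H₀ = 1.8676×0.64546×0.32704 + 0.76380×0.94501×0.95628 = 0.394234 + 0.690242 = 1.084476.
Q̄ = (S₀/π) × [bracket] = (1361/π) × 1.084476 = 469.82 W/m².
Ratio Q̄_A / Q̄_B = 409.30 / 469.82 = 0.8712.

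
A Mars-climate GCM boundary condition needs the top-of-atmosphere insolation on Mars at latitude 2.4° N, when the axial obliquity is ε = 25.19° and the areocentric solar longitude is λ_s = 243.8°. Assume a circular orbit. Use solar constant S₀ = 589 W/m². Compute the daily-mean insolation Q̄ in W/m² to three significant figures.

sin δ = sin 25.19° × sin 243.8° = -0.38189, so δ = -22.451°.
cos H₀ = −tan(+2.4°) tan(-22.451°) = 0.0173, H₀ = 1.5535 rad.
Bracket: H₀ sin φ sin δ + cos φ cos δ sin H₀ = 1.5535×0.04188×-0.38189 + 0.99912×0.92421×0.99985 = -0.024846 + 0.923258 = 0.898412.
Q̄ = (S₀/π) × [bracket] = (589/π) × 0.898412 = 168.4 W/m².

Q̄ ≈ 168 W/m²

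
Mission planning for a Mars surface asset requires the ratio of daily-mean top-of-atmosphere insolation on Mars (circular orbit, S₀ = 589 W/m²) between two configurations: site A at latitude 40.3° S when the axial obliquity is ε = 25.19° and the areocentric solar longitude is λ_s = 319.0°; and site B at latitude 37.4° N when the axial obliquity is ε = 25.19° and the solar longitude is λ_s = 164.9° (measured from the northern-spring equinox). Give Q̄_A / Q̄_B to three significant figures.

— Configuration A (φ=-40.3°):
sin δ = sin 25.19° × sin 319.0° = -0.27923, so δ = -16.214°.
cos H₀ = −tan(-40.3°) tan(-16.214°) = -0.2466, H₀ = 1.8200 rad.
Bracket: H₀ sin φ sin δ + cos φ cos δ sin H₀ = 1.8200×-0.64679×-0.27923 + 0.76267×0.96022×0.96911 = 0.328698 + 0.709709 = 1.038407.
Q̄ = (S₀/π) × [bracket] = (589/π) × 1.038407 = 194.69 W/m².
— Configuration B (φ=+37.4°):
Solar declination: sin δ = sin ε · sin λ_s = sin 25.19° × sin 164.9° = 0.11088, so δ = +6.366°.
cos H₀ = −tan(+37.4°) tan(+6.366°) = -0.0853, H₀ = 1.6562 rad.
Bracket: H₀ sin φ sin δ + cos φ cos δ sin H₀ = 1.6562×0.60738×0.11088 + 0.79441×0.99383×0.99636 = 0.111539 + 0.786635 = 0.898174.
Q̄ = (S₀/π) × [bracket] = (589/π) × 0.898174 = 168.39 W/m².
Ratio Q̄_A / Q̄_B = 194.69 / 168.39 = 1.156.

Q̄_A / Q̄_B ≈ 1.16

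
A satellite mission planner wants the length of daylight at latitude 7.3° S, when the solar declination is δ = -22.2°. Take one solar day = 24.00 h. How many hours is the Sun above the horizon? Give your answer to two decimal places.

12.40 h

cos H₀ = −tan φ · tan δ = −tan(-7.3°) × tan(-22.200°) = -0.0523, so H₀ = 1.6231 rad = 93.00°.
Daylight = 2H₀/(2π) × 24.00 h = (1.6231/π) × 24.00 = 12.40 h.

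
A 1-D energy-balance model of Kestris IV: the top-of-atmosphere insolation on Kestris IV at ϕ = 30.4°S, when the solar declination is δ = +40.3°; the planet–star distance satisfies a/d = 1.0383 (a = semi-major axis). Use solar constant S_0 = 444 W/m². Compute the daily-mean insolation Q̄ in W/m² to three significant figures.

Q̄ ≈ 34.6 W/m²

cos h₀ = −tan(-30.4°) tan(+40.300°) = 0.4976, h₀ = 1.0500 rad.
Bracket: h₀ sin ϕ sin δ + cos ϕ cos δ sin h₀ = 1.0500×-0.50603×0.64679 + 0.86251×0.76267×0.86743 = -0.343660 + 0.570605 = 0.226945.
Inverse-square distance factor (a/d)² = 1.0383² = 1.078067.
Q̄ = (S_0/π) × 1.078067 × [bracket] = (444/π) × 1.078067 × 0.226945 = 34.58 W/m².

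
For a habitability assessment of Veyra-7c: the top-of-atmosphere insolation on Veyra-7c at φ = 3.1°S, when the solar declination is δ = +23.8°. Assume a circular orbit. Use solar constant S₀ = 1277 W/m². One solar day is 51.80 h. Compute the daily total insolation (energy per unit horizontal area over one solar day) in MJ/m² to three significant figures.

cos H₀ = −tan(-3.1°) tan(+23.800°) = 0.0239, H₀ = 1.5469 rad.
Bracket: H₀ sin φ sin δ + cos φ cos δ sin H₀ = 1.5469×-0.05408×0.40355 + 0.99854×0.91496×0.99971 = -0.033760 + 0.913359 = 0.879599.
Q̄ = (S₀/π) × [bracket] = (1277/π) × 0.879599 = 357.54 W/m².
Daily total = Q̄ × 51.80 h × 3600 s/h = 357.54 × 51.80 × 3600 / 10⁶ = 66.67 MJ/m².

66.7 MJ/m²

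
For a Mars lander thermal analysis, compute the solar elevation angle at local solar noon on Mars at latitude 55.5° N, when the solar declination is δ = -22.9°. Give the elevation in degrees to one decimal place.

At local noon the hour angle is zero, so the zenith angle equals |φ − δ| = |+55.5° − (-22.900°)| = 78.400°.
Elevation = 90° − 78.400° = 11.6°.

11.6°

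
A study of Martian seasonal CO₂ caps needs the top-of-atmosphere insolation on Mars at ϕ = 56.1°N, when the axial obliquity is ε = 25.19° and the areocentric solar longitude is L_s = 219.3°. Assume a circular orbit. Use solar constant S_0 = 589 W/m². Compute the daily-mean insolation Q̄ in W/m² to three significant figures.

sin δ = sin 25.19° × sin 219.3° = -0.26958, so δ = -15.639°.
cos h₀ = −tan(+56.1°) tan(-15.639°) = 0.4166, h₀ = 1.1411 rad.
Bracket: h₀ sin ϕ sin δ + cos ϕ cos δ sin h₀ = 1.1411×0.83001×-0.26958 + 0.55775×0.96298×0.90909 = -0.255326 + 0.488274 = 0.232948.
Q̄ = (S_0/π) × [bracket] = (589/π) × 0.232948 = 43.67 W/m².

Q̄ ≈ 43.7 W/m²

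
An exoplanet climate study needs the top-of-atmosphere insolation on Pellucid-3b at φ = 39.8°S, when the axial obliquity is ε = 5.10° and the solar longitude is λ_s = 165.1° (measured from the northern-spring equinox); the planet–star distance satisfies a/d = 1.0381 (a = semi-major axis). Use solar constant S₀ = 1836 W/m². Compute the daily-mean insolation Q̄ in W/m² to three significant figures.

Q̄ ≈ 469 W/m²

Solar declination: sin δ = sin ε · sin λ_s = sin 5.10° × sin 165.1° = 0.02286, so δ = +1.310°.
cos H₀ = −tan(-39.8°) tan(+1.310°) = 0.0190, H₀ = 1.5517 rad.
Bracket: H₀ sin φ sin δ + cos φ cos δ sin H₀ = 1.5517×-0.64011×0.02286 + 0.76828×0.99974×0.99982 = -0.022706 + 0.767942 = 0.745236.
Inverse-square distance factor (a/d)² = 1.0381² = 1.077652.
Q̄ = (S₀/π) × 1.077652 × [bracket] = (1836/π) × 1.077652 × 0.745236 = 469.3 W/m².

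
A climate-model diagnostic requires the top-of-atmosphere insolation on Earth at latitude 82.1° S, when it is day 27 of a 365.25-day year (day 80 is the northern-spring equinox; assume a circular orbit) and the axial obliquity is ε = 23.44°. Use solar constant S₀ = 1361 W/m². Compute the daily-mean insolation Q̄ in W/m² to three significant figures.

Solar longitude: λ_s = 360° × (27 − 80)/365.25 = -52.238°, i.e. -52.238° + 360° = 307.762°.
sin δ = sin 23.44° × sin 307.762° = -0.31448, so δ = -18.329°.
cos H₀ = −tan(-82.1°) tan(-18.329°) = -2.3874 ≤ −1 ⇒ polar day, H₀ = π.
Bracket: H₀ sin φ sin δ + cos φ cos δ sin H₀ = 3.1416×-0.99051×-0.31448 + 0.13744×0.94927×0.00000 = 0.978595 + 0.000000 = 0.978595.
Q̄ = (S₀/π) × [bracket] = (1361/π) × 0.978595 = 423.9 W/m².

Q̄ ≈ 424 W/m²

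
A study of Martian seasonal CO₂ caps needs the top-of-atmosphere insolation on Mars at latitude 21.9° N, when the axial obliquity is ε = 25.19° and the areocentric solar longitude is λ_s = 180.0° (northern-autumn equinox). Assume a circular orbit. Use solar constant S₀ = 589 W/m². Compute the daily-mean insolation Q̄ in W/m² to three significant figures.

Q̄ ≈ 174 W/m²

sin δ = sin 25.19° × sin 180.0° = 0.00000, so δ = +0.000°.
cos H₀ = −tan(+21.9°) tan(+0.000°) = -0.0000, H₀ = 1.5708 rad.
Bracket: H₀ sin φ sin δ + cos φ cos δ sin H₀ = 1.5708×0.37299×0.00000 + 0.92784×1.00000×1.00000 = 0.000000 + 0.927840 = 0.927840.
Q̄ = (S₀/π) × [bracket] = (589/π) × 0.927840 = 174.0 W/m².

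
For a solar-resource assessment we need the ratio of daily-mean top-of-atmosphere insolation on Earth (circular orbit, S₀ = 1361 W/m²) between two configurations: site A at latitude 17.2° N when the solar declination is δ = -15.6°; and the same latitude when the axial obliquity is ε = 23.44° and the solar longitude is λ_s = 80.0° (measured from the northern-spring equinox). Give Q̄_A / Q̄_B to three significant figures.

— Configuration A (φ=+17.2°):
cos H₀ = −tan(+17.2°) tan(-15.600°) = 0.0864, H₀ = 1.4843 rad.
Bracket: H₀ sin φ sin δ + cos φ cos δ sin H₀ = 1.4843×0.29571×-0.26892 + 0.95528×0.96316×0.99626 = -0.118035 + 0.916646 = 0.798611.
Q̄ = (S₀/π) × [bracket] = (1361/π) × 0.798611 = 345.97 W/m².
— Configuration B (φ=+17.2°):
Solar declination: sin δ = sin ε · sin λ_s = sin 23.44° × sin 80.0° = 0.39175, so δ = +23.063°.
cos H₀ = −tan(+17.2°) tan(+23.063°) = -0.1318, H₀ = 1.7030 rad.
Bracket: H₀ sin φ sin δ + cos φ cos δ sin H₀ = 1.7030×0.29571×0.39175 + 0.95528×0.92007×0.99128 = 0.197283 + 0.871260 = 1.068543.
Q̄ = (S₀/π) × [bracket] = (1361/π) × 1.068543 = 462.91 W/m².
Ratio Q̄_A / Q̄_B = 345.97 / 462.91 = 0.7474.

Q̄_A / Q̄_B ≈ 0.747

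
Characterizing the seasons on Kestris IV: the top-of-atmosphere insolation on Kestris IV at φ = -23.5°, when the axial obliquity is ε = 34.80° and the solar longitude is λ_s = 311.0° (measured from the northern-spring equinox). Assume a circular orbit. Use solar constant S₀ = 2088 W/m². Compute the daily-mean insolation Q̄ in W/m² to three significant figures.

Q̄ ≈ 741 W/m²

Solar declination: sin δ = sin ε · sin λ_s = sin 34.80° × sin 311.0° = -0.43072, so δ = -25.513°.
cos H₀ = −tan(-23.5°) tan(-25.513°) = -0.2075, H₀ = 1.7798 rad.
Bracket: H₀ sin φ sin δ + cos φ cos δ sin H₀ = 1.7798×-0.39875×-0.43072 + 0.91706×0.90248×0.97823 = 0.305680 + 0.809611 = 1.115291.
Q̄ = (S₀/π) × [bracket] = (2088/π) × 1.115291 = 741.3 W/m².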